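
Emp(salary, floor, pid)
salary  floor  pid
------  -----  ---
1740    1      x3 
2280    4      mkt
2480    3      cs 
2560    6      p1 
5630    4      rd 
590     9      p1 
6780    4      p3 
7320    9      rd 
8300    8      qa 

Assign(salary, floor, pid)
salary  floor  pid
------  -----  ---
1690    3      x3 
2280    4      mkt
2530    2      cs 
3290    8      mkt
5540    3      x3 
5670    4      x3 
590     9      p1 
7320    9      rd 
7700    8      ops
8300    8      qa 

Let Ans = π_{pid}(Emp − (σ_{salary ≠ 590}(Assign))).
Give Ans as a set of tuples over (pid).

{cs, p1, p3, rd, x3}

Selection salary ≠ 590: {(1690, 3, x3), (2280, 4, mkt), (2530, 2, cs), (3290, 8, mkt), (5540, 3, x3), (5670, 4, x3), (7320, 9, rd), (7700, 8, ops), (8300, 8, qa)}
Set difference of the two operands is {(1740, 1, x3), (2480, 3, cs), (2560, 6, p1), (5630, 4, rd), (590, 9, p1), (6780, 4, p3)}.
Projecting to pid (1 duplicate(s) eliminated): {cs, p1, p3, rd, x3}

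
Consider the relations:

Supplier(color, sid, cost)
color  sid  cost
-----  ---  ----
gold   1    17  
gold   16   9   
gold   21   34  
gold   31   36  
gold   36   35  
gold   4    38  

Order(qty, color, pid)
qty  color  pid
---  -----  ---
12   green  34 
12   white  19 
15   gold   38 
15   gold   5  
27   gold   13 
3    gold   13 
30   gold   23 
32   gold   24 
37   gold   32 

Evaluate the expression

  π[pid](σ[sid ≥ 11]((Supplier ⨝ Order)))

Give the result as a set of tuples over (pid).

Supplier ⋈ Order (natural join on color): {(gold, 1, 17, 15, 38), (gold, 1, 17, 15, 5), (gold, 1, 17, 27, 13), (gold, 1, 17, 3, 13), (gold, 1, 17, 30, 23), (gold, 1, 17, 32, 24), (gold, 1, 17, 37, 32), (gold, 16, 9, 15, 38), (gold, 16, 9, 15, 5), (gold, 16, 9, 27, 13), (gold, 16, 9, 3, 13), (gold, 16, 9, 30, 23), (gold, 16, 9, 32, 24), (gold, 16, 9, 37, 32), (gold, 21, 34, 15, 38), (gold, 21, 34, 15, 5), (gold, 21, 34, 27, 13), (gold, 21, 34, 3, 13), (gold, 21, 34, 30, 23), (gold, 21, 34, 32, 24), (gold, 21, 34, 37, 32), (gold, 31, 36, 15, 38), (gold, 31, 36, 15, 5), (gold, 31, 36, 27, 13), (gold, 31, 36, 3, 13), (gold, 31, 36, 30, 23), (gold, 31, 36, 32, 24), (gold, 31, 36, 37, 32), (gold, 36, 35, 15, 38), (gold, 36, 35, 15, 5), (gold, 36, 35, 27, 13), (gold, 36, 35, 3, 13), (gold, 36, 35, 30, 23), (gold, 36, 35, 32, 24), (gold, 36, 35, 37, 32), (gold, 4, 38, 15, 38), (gold, 4, 38, 15, 5), (gold, 4, 38, 27, 13), (gold, 4, 38, 3, 13), (gold, 4, 38, 30, 23), (gold, 4, 38, 32, 24), (gold, 4, 38, 37, 32)}
Selection sid ≥ 11: {(gold, 16, 9, 15, 38), (gold, 16, 9, 15, 5), (gold, 16, 9, 27, 13), (gold, 16, 9, 3, 13), (gold, 16, 9, 30, 23), (gold, 16, 9, 32, 24), (gold, 16, 9, 37, 32), (gold, 21, 34, 15, 38), (gold, 21, 34, 15, 5), (gold, 21, 34, 27, 13), (gold, 21, 34, 3, 13), (gold, 21, 34, 30, 23), (gold, 21, 34, 32, 24), (gold, 21, 34, 37, 32), (gold, 31, 36, 15, 38), (gold, 31, 36, 15, 5), (gold, 31, 36, 27, 13), (gold, 31, 36, 3, 13), (gold, 31, 36, 30, 23), (gold, 31, 36, 32, 24), (gold, 31, 36, 37, 32), (gold, 36, 35, 15, 38), (gold, 36, 35, 15, 5), (gold, 36, 35, 27, 13), (gold, 36, 35, 3, 13), (gold, 36, 35, 30, 23), (gold, 36, 35, 32, 24), (gold, 36, 35, 37, 32)}
Keep only column(s) pid (22 duplicate(s) eliminated): {13, 23, 24, 32, 38, 5}

{13, 23, 24, 32, 38, 5}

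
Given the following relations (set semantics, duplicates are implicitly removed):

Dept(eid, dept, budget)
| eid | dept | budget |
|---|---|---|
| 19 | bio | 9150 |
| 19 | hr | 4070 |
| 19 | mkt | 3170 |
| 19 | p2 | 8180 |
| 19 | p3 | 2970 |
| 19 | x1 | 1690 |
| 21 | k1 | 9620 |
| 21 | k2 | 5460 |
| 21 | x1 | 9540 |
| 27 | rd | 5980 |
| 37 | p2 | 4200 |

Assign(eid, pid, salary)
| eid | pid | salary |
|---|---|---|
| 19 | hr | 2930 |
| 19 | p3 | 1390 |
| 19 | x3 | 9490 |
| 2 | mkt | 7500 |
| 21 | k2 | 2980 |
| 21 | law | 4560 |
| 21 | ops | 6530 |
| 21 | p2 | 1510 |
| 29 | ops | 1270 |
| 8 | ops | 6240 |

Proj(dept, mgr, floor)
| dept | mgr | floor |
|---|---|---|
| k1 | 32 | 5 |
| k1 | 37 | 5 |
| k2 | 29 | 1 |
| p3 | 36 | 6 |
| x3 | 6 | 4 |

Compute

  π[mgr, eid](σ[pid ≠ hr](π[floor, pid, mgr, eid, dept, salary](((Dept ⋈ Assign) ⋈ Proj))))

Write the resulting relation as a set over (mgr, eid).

{(29, 21), (32, 21), (36, 19), (37, 21)}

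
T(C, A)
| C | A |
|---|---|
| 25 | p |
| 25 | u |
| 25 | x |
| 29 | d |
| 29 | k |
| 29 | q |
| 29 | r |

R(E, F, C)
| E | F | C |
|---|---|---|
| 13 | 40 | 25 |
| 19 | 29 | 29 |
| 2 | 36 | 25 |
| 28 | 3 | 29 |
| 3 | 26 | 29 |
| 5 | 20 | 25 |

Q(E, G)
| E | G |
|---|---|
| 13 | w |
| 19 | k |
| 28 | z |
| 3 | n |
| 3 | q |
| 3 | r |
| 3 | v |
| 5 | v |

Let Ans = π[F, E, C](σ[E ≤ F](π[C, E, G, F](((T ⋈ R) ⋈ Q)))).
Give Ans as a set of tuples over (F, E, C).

{(20, 5, 25), (26, 3, 29), (29, 19, 29), (40, 13, 25)}

T ⋈ R (natural join on C): {(25, p, 13, 40), (25, p, 2, 36), (25, p, 5, 20), (25, u, 13, 40), (25, u, 2, 36), (25, u, 5, 20), (25, x, 13, 40), (25, x, 2, 36), (25, x, 5, 20), (29, d, 19, 29), (29, d, 28, 3), (29, d, 3, 26), (29, k, 19, 29), (29, k, 28, 3), (29, k, 3, 26), (29, q, 19, 29), (29, q, 28, 3), (29, q, 3, 26), (29, r, 19, 29), (29, r, 28, 3), (29, r, 3, 26)}
(T ⋈ R) ⋈ Q (natural join on E): {(25, p, 13, 40, w), (25, p, 5, 20, v), (25, u, 13, 40, w), (25, u, 5, 20, v), (25, x, 13, 40, w), (25, x, 5, 20, v), (29, d, 19, 29, k), (29, d, 28, 3, z), (29, d, 3, 26, n), (29, d, 3, 26, q), (29, d, 3, 26, r), (29, d, 3, 26, v), (29, k, 19, 29, k), (29, k, 28, 3, z), (29, k, 3, 26, n), (29, k, 3, 26, q), (29, k, 3, 26, r), (29, k, 3, 26, v), (29, q, 19, 29, k), (29, q, 28, 3, z), (29, q, 3, 26, n), (29, q, 3, 26, q), (29, q, 3, 26, r), (29, q, 3, 26, v), (29, r, 19, 29, k), (29, r, 28, 3, z), (29, r, 3, 26, n), (29, r, 3, 26, q), (29, r, 3, 26, r), (29, r, 3, 26, v)}
Projecting to C, E, G, F (22 duplicate(s) eliminated): {(25, 13, w, 40), (25, 5, v, 20), (29, 19, k, 29), (29, 28, z, 3), (29, 3, n, 26), (29, 3, q, 26), (29, 3, r, 26), (29, 3, v, 26)}
σ[E ≤ F]: keep tuples satisfying E ≤ F → {(25, 13, w, 40), (25, 5, v, 20), (29, 19, k, 29), (29, 3, n, 26), (29, 3, q, 26), (29, 3, r, 26), (29, 3, v, 26)}
Projecting to F, E, C (3 duplicate(s) eliminated): {(20, 5, 25), (26, 3, 29), (29, 19, 29), (40, 13, 25)}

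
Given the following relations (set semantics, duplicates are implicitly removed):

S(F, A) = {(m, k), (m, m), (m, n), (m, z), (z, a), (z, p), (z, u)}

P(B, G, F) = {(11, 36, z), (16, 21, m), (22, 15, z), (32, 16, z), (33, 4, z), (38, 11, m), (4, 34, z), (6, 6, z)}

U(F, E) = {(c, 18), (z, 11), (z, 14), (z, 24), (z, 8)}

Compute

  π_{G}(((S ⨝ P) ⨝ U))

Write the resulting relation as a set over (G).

S ⋈ P (natural join on F): {(m, k, 16, 21), (m, k, 38, 11), (m, m, 16, 21), (m, m, 38, 11), (m, n, 16, 21), (m, n, 38, 11), (m, z, 16, 21), (m, z, 38, 11), (z, a, 11, 36), (z, a, 22, 15), (z, a, 32, 16), (z, a, 33, 4), (z, a, 4, 34), (z, a, 6, 6), (z, p, 11, 36), (z, p, 22, 15), (z, p, 32, 16), (z, p, 33, 4), (z, p, 4, 34), (z, p, 6, 6), (z, u, 11, 36), (z, u, 22, 15), (z, u, 32, 16), (z, u, 33, 4), (z, u, 4, 34), (z, u, 6, 6)}
(S ⨝ P) ⋈ U (natural join on F): {(z, a, 11, 36, 11), (z, a, 11, 36, 14), (z, a, 11, 36, 24), (z, a, 11, 36, 8), (z, a, 22, 15, 11), (z, a, 22, 15, 14), (z, a, 22, 15, 24), (z, a, 22, 15, 8), (z, a, 32, 16, 11), (z, a, 32, 16, 14), (z, a, 32, 16, 24), (z, a, 32, 16, 8), (z, a, 33, 4, 11), (z, a, 33, 4, 14), (z, a, 33, 4, 24), (z, a, 33, 4, 8), (z, a, 4, 34, 11), (z, a, 4, 34, 14), (z, a, 4, 34, 24), (z, a, 4, 34, 8), (z, a, 6, 6, 11), (z, a, 6, 6, 14), (z, a, 6, 6, 24), (z, a, 6, 6, 8), (z, p, 11, 36, 11), (z, p, 11, 36, 14), (z, p, 11, 36, 24), (z, p, 11, 36, 8), (z, p, 22, 15, 11), (z, p, 22, 15, 14), (z, p, 22, 15, 24), (z, p, 22, 15, 8), (z, p, 32, 16, 11), (z, p, 32, 16, 14), (z, p, 32, 16, 24), (z, p, 32, 16, 8), (z, p, 33, 4, 11), (z, p, 33, 4, 14), (z, p, 33, 4, 24), (z, p, 33, 4, 8), (z, p, 4, 34, 11), (z, p, 4, 34, 14), (z, p, 4, 34, 24), (z, p, 4, 34, 8), (z, p, 6, 6, 11), (z, p, 6, 6, 14), (z, p, 6, 6, 24), (z, p, 6, 6, 8), (z, u, 11, 36, 11), (z, u, 11, 36, 14), (z, u, 11, 36, 24), (z, u, 11, 36, 8), (z, u, 22, 15, 11), (z, u, 22, 15, 14), (z, u, 22, 15, 24), (z, u, 22, 15, 8), (z, u, 32, 16, 11), (z, u, 32, 16, 14), (z, u, 32, 16, 24), (z, u, 32, 16, 8), (z, u, 33, 4, 11), (z, u, 33, 4, 14), (z, u, 33, 4, 24), (z, u, 33, 4, 8), (z, u, 4, 34, 11), (z, u, 4, 34, 14), (z, u, 4, 34, 24), (z, u, 4, 34, 8), (z, u, 6, 6, 11), (z, u, 6, 6, 14), (z, u, 6, 6, 24), (z, u, 6, 6, 8)}
Projecting to G (66 duplicate(s) eliminated): {15, 16, 34, 36, 4, 6}

{15, 16, 34, 36, 4, 6}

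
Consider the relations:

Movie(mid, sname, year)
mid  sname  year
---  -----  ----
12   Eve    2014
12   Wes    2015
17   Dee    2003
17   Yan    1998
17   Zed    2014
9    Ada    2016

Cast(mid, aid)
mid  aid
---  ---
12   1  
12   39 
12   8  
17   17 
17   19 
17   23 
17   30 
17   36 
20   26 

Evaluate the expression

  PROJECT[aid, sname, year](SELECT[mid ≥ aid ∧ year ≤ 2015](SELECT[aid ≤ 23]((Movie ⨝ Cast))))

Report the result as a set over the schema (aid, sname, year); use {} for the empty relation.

{(1, Eve, 2014), (1, Wes, 2015), (17, Dee, 2003), (17, Yan, 1998), (17, Zed, 2014), (8, Eve, 2014), (8, Wes, 2015)}

Natural join on mid: {(12, Eve, 2014, 1), (12, Eve, 2014, 39), (12, Eve, 2014, 8), (12, Wes, 2015, 1), (12, Wes, 2015, 39), (12, Wes, 2015, 8), (17, Dee, 2003, 17), (17, Dee, 2003, 19), (17, Dee, 2003, 23), (17, Dee, 2003, 30), (17, Dee, 2003, 36), (17, Yan, 1998, 17), (17, Yan, 1998, 19), (17, Yan, 1998, 23), (17, Yan, 1998, 30), (17, Yan, 1998, 36), (17, Zed, 2014, 17), (17, Zed, 2014, 19), (17, Zed, 2014, 23), (17, Zed, 2014, 30), (17, Zed, 2014, 36)}
Filtering on aid ≤ 23 leaves {(12, Eve, 2014, 1), (12, Eve, 2014, 8), (12, Wes, 2015, 1), (12, Wes, 2015, 8), (17, Dee, 2003, 17), (17, Dee, 2003, 19), (17, Dee, 2003, 23), (17, Yan, 1998, 17), (17, Yan, 1998, 19), (17, Yan, 1998, 23), (17, Zed, 2014, 17), (17, Zed, 2014, 19), (17, Zed, 2014, 23)}.
Filtering on mid ≥ aid ∧ year ≤ 2015 leaves {(12, Eve, 2014, 1), (12, Eve, 2014, 8), (12, Wes, 2015, 1), (12, Wes, 2015, 8), (17, Dee, 2003, 17), (17, Yan, 1998, 17), (17, Zed, 2014, 17)}.
Projecting to aid, sname, year: {(1, Eve, 2014), (1, Wes, 2015), (17, Dee, 2003), (17, Yan, 1998), (17, Zed, 2014), (8, Eve, 2014), (8, Wes, 2015)}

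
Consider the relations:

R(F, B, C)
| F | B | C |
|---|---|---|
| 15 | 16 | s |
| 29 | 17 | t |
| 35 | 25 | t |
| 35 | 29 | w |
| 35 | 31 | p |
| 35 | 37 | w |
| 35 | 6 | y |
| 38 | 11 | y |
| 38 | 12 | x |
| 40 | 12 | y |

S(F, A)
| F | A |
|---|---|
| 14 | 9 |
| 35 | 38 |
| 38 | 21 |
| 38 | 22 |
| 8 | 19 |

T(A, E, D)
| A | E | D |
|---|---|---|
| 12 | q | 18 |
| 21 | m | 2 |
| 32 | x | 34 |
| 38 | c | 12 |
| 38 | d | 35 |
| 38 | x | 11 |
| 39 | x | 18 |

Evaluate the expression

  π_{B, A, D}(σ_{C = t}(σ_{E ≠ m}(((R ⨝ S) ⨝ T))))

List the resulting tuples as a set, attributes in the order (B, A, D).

{(25, 38, 11), (25, 38, 12), (25, 38, 35)}

R ⋈ S (natural join on F): {(35, 25, t, 38), (35, 29, w, 38), (35, 31, p, 38), (35, 37, w, 38), (35, 6, y, 38), (38, 11, y, 21), (38, 11, y, 22), (38, 12, x, 21), (38, 12, x, 22)}
(R ⨝ S) ⋈ T (natural join on A): {(35, 25, t, 38, c, 12), (35, 25, t, 38, d, 35), (35, 25, t, 38, x, 11), (35, 29, w, 38, c, 12), (35, 29, w, 38, d, 35), (35, 29, w, 38, x, 11), (35, 31, p, 38, c, 12), (35, 31, p, 38, d, 35), (35, 31, p, 38, x, 11), (35, 37, w, 38, c, 12), (35, 37, w, 38, d, 35), (35, 37, w, 38, x, 11), (35, 6, y, 38, c, 12), (35, 6, y, 38, d, 35), (35, 6, y, 38, x, 11), (38, 11, y, 21, m, 2), (38, 12, x, 21, m, 2)}
Filtering on E ≠ m leaves {(35, 25, t, 38, c, 12), (35, 25, t, 38, d, 35), (35, 25, t, 38, x, 11), (35, 29, w, 38, c, 12), (35, 29, w, 38, d, 35), (35, 29, w, 38, x, 11), (35, 31, p, 38, c, 12), (35, 31, p, 38, d, 35), (35, 31, p, 38, x, 11), (35, 37, w, 38, c, 12), (35, 37, w, 38, d, 35), (35, 37, w, 38, x, 11), (35, 6, y, 38, c, 12), (35, 6, y, 38, d, 35), (35, 6, y, 38, x, 11)}.
Filtering on C = t leaves {(35, 25, t, 38, c, 12), (35, 25, t, 38, d, 35), (35, 25, t, 38, x, 11)}.
Projecting to B, A, D: {(25, 38, 11), (25, 38, 12), (25, 38, 35)}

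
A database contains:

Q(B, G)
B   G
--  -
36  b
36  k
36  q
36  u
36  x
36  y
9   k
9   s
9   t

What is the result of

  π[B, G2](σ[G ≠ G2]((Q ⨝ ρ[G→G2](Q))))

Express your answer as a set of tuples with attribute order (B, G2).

{(36, b), (36, k), (36, q), (36, u), (36, x), (36, y), (9, k), (9, s), (9, t)}

ρ[G→G2]: schema becomes (B, G2); tuples unchanged.
Q ⋈ ρ[G→G2](Q) (natural join on B): {(36, b, b), (36, b, k), (36, b, q), (36, b, u), (36, b, x), (36, b, y), (36, k, b), (36, k, k), (36, k, q), (36, k, u), (36, k, x), (36, k, y), (36, q, b), (36, q, k), (36, q, q), (36, q, u), (36, q, x), (36, q, y), (36, u, b), (36, u, k), (36, u, q), (36, u, u), (36, u, x), (36, u, y), (36, x, b), (36, x, k), (36, x, q), (36, x, u), (36, x, x), (36, x, y), (36, y, b), (36, y, k), (36, y, q), (36, y, u), (36, y, x), (36, y, y), (9, k, k), (9, k, s), (9, k, t), (9, s, k), (9, s, s), (9, s, t), (9, t, k), (9, t, s), (9, t, t)}
σ[G ≠ G2]: keep tuples satisfying G ≠ G2 → {(36, b, k), (36, b, q), (36, b, u), (36, b, x), (36, b, y), (36, k, b), (36, k, q), (36, k, u), (36, k, x), (36, k, y), (36, q, b), (36, q, k), (36, q, u), (36, q, x), (36, q, y), (36, u, b), (36, u, k), (36, u, q), (36, u, x), (36, u, y), (36, x, b), (36, x, k), (36, x, q), (36, x, u), (36, x, y), (36, y, b), (36, y, k), (36, y, q), (36, y, u), (36, y, x), (9, k, s), (9, k, t), (9, s, k), (9, s, t), (9, t, k), (9, t, s)}
π_{B, G2} gives {(36, b), (36, k), (36, q), (36, u), (36, x), (36, y), (9, k), (9, s), (9, t)} (27 duplicate(s) eliminated).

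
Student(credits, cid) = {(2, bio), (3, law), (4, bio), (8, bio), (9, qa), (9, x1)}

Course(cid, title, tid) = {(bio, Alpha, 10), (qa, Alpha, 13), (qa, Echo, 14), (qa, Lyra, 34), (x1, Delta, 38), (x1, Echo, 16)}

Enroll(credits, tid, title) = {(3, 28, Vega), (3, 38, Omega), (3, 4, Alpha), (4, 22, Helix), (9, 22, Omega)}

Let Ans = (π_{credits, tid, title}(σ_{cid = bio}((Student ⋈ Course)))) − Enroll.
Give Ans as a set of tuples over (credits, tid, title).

{(2, 10, Alpha), (4, 10, Alpha), (8, 10, Alpha)}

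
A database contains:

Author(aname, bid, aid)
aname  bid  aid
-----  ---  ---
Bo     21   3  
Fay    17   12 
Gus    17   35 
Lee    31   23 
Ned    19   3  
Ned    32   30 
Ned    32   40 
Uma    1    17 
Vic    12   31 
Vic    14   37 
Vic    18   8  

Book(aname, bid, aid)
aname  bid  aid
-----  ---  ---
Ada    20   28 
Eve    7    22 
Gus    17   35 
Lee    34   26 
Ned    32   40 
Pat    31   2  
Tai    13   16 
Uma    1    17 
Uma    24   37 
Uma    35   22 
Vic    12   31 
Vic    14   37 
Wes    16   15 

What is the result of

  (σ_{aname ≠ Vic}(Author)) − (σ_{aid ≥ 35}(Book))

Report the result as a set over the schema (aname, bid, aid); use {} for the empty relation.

Apply σ_{aname ≠ Vic}; surviving tuples: {(Bo, 21, 3), (Fay, 17, 12), (Gus, 17, 35), (Lee, 31, 23), (Ned, 19, 3), (Ned, 32, 30), (Ned, 32, 40), (Uma, 1, 17)}
Apply σ_{aid ≥ 35}; surviving tuples: {(Gus, 17, 35), (Ned, 32, 40), (Uma, 24, 37), (Vic, 14, 37)}
Taking the difference: {(Bo, 21, 3), (Fay, 17, 12), (Lee, 31, 23), (Ned, 19, 3), (Ned, 32, 30), (Uma, 1, 17)}

{(Bo, 21, 3), (Fay, 17, 12), (Lee, 31, 23), (Ned, 19, 3), (Ned, 32, 30), (Uma, 1, 17)}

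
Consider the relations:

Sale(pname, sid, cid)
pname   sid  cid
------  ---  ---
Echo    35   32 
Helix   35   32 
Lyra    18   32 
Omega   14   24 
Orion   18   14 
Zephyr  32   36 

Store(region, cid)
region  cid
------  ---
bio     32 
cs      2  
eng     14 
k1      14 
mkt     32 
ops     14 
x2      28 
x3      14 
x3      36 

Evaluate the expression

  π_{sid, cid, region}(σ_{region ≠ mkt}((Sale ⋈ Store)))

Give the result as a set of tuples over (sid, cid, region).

{(18, 14, eng), (18, 14, k1), (18, 14, ops), (18, 14, x3), (18, 32, bio), (32, 36, x3), (35, 32, bio)}

Joining Sale and Store on cid yields {(Echo, 35, 32, bio), (Echo, 35, 32, mkt), (Helix, 35, 32, bio), (Helix, 35, 32, mkt), (Lyra, 18, 32, bio), (Lyra, 18, 32, mkt), (Orion, 18, 14, eng), (Orion, 18, 14, k1), (Orion, 18, 14, ops), (Orion, 18, 14, x3), (Zephyr, 32, 36, x3)}.
Filtering on region ≠ mkt leaves {(Echo, 35, 32, bio), (Helix, 35, 32, bio), (Lyra, 18, 32, bio), (Orion, 18, 14, eng), (Orion, 18, 14, k1), (Orion, 18, 14, ops), (Orion, 18, 14, x3), (Zephyr, 32, 36, x3)}.
π[sid, cid, region]: project onto (sid, cid, region) (1 duplicate(s) eliminated) → {(18, 14, eng), (18, 14, k1), (18, 14, ops), (18, 14, x3), (18, 32, bio), (32, 36, x3), (35, 32, bio)}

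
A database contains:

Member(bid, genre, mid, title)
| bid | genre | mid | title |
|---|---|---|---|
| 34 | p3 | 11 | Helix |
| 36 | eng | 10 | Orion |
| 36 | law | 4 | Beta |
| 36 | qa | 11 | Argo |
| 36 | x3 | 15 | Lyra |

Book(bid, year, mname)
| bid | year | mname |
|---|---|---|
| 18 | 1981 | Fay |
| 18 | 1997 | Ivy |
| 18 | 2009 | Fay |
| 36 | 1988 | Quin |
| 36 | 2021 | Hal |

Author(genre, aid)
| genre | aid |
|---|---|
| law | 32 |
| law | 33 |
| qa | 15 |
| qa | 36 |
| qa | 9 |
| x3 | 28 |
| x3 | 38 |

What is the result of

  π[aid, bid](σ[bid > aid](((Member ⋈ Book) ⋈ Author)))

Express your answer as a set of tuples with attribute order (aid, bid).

Member ⋈ Book (natural join on bid): {(36, eng, 10, Orion, 1988, Quin), (36, eng, 10, Orion, 2021, Hal), (36, law, 4, Beta, 1988, Quin), (36, law, 4, Beta, 2021, Hal), (36, qa, 11, Argo, 1988, Quin), (36, qa, 11, Argo, 2021, Hal), (36, x3, 15, Lyra, 1988, Quin), (36, x3, 15, Lyra, 2021, Hal)}
(Member ⋈ Book) ⋈ Author (natural join on genre): {(36, law, 4, Beta, 1988, Quin, 32), (36, law, 4, Beta, 1988, Quin, 33), (36, law, 4, Beta, 2021, Hal, 32), (36, law, 4, Beta, 2021, Hal, 33), (36, qa, 11, Argo, 1988, Quin, 15), (36, qa, 11, Argo, 1988, Quin, 36), (36, qa, 11, Argo, 1988, Quin, 9), (36, qa, 11, Argo, 2021, Hal, 15), (36, qa, 11, Argo, 2021, Hal, 36), (36, qa, 11, Argo, 2021, Hal, 9), (36, x3, 15, Lyra, 1988, Quin, 28), (36, x3, 15, Lyra, 1988, Quin, 38), (36, x3, 15, Lyra, 2021, Hal, 28), (36, x3, 15, Lyra, 2021, Hal, 38)}
Filtering on bid > aid leaves {(36, law, 4, Beta, 1988, Quin, 32), (36, law, 4, Beta, 1988, Quin, 33), (36, law, 4, Beta, 2021, Hal, 32), (36, law, 4, Beta, 2021, Hal, 33), (36, qa, 11, Argo, 1988, Quin, 15), (36, qa, 11, Argo, 1988, Quin, 9), (36, qa, 11, Argo, 2021, Hal, 15), (36, qa, 11, Argo, 2021, Hal, 9), (36, x3, 15, Lyra, 1988, Quin, 28), (36, x3, 15, Lyra, 2021, Hal, 28)}.
Projecting to aid, bid (5 duplicate(s) eliminated): {(15, 36), (28, 36), (32, 36), (33, 36), (9, 36)}

{(15, 36), (28, 36), (32, 36), (33, 36), (9, 36)}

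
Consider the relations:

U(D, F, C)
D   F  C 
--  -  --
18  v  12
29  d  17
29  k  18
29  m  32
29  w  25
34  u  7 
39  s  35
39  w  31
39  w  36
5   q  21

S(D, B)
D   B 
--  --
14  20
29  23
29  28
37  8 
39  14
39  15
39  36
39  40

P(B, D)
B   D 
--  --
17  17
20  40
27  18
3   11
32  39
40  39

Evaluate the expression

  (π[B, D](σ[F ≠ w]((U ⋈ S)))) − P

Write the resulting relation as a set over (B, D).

{(14, 39), (15, 39), (23, 29), (28, 29), (36, 39)}

Joining U and S on D yields {(29, d, 17, 23), (29, d, 17, 28), (29, k, 18, 23), (29, k, 18, 28), (29, m, 32, 23), (29, m, 32, 28), (29, w, 25, 23), (29, w, 25, 28), (39, s, 35, 14), (39, s, 35, 15), (39, s, 35, 36), (39, s, 35, 40), (39, w, 31, 14), (39, w, 31, 15), (39, w, 31, 36), (39, w, 31, 40), (39, w, 36, 14), (39, w, 36, 15), (39, w, 36, 36), (39, w, 36, 40)}.
Filtering on F ≠ w leaves {(29, d, 17, 23), (29, d, 17, 28), (29, k, 18, 23), (29, k, 18, 28), (29, m, 32, 23), (29, m, 32, 28), (39, s, 35, 14), (39, s, 35, 15), (39, s, 35, 36), (39, s, 35, 40)}.
Projecting to B, D (4 duplicate(s) eliminated): {(14, 39), (15, 39), (23, 29), (28, 29), (36, 39), (40, 39)}
Difference: {(14, 39), (15, 39), (23, 29), (28, 29), (36, 39), (40, 39)} with {(17, 17), (20, 40), (27, 18), (3, 11), (32, 39), (40, 39)} → {(14, 39), (15, 39), (23, 29), (28, 29), (36, 39)}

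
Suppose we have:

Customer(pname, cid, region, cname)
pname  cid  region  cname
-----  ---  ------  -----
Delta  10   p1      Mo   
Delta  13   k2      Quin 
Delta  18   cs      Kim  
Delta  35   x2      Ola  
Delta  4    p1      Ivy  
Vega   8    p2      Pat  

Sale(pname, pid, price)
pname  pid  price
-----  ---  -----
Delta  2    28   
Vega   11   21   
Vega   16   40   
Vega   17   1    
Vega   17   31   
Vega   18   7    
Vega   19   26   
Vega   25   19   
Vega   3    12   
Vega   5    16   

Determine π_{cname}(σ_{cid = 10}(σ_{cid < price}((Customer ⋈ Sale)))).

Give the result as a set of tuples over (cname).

{Mo}

Natural join on pname: {(Delta, 10, p1, Mo, 2, 28), (Delta, 13, k2, Quin, 2, 28), (Delta, 18, cs, Kim, 2, 28), (Delta, 35, x2, Ola, 2, 28), (Delta, 4, p1, Ivy, 2, 28), (Vega, 8, p2, Pat, 11, 21), (Vega, 8, p2, Pat, 16, 40), (Vega, 8, p2, Pat, 17, 1), (Vega, 8, p2, Pat, 17, 31), (Vega, 8, p2, Pat, 18, 7), (Vega, 8, p2, Pat, 19, 26), (Vega, 8, p2, Pat, 25, 19), (Vega, 8, p2, Pat, 3, 12), (Vega, 8, p2, Pat, 5, 16)}
σ[cid < price]: keep tuples satisfying cid < price → {(Delta, 10, p1, Mo, 2, 28), (Delta, 13, k2, Quin, 2, 28), (Delta, 18, cs, Kim, 2, 28), (Delta, 4, p1, Ivy, 2, 28), (Vega, 8, p2, Pat, 11, 21), (Vega, 8, p2, Pat, 16, 40), (Vega, 8, p2, Pat, 17, 31), (Vega, 8, p2, Pat, 19, 26), (Vega, 8, p2, Pat, 25, 19), (Vega, 8, p2, Pat, 3, 12), (Vega, 8, p2, Pat, 5, 16)}
σ[cid = 10]: keep tuples satisfying cid = 10 → {(Delta, 10, p1, Mo, 2, 28)}
Projecting to cname: {Mo}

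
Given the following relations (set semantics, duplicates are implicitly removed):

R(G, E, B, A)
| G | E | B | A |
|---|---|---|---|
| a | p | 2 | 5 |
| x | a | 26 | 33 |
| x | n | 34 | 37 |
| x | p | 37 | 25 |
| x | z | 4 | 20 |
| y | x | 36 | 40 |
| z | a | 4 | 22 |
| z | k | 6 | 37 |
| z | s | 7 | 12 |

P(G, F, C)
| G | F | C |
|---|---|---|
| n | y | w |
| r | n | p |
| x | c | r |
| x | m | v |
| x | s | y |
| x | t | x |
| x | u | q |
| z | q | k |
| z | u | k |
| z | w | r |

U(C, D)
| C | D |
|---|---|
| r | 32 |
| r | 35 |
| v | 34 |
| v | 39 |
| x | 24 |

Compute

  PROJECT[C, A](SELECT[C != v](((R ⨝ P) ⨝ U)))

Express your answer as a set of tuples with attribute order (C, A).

{(r, 12), (r, 20), (r, 22), (r, 25), (r, 33), (r, 37), (x, 20), (x, 25), (x, 33), (x, 37)}

Joining R and P on G yields {(x, a, 26, 33, c, r), (x, a, 26, 33, m, v), (x, a, 26, 33, s, y), (x, a, 26, 33, t, x), (x, a, 26, 33, u, q), (x, n, 34, 37, c, r), (x, n, 34, 37, m, v), (x, n, 34, 37, s, y), (x, n, 34, 37, t, x), (x, n, 34, 37, u, q), (x, p, 37, 25, c, r), (x, p, 37, 25, m, v), (x, p, 37, 25, s, y), (x, p, 37, 25, t, x), (x, p, 37, 25, u, q), (x, z, 4, 20, c, r), (x, z, 4, 20, m, v), (x, z, 4, 20, s, y), (x, z, 4, 20, t, x), (x, z, 4, 20, u, q), (z, a, 4, 22, q, k), (z, a, 4, 22, u, k), (z, a, 4, 22, w, r), (z, k, 6, 37, q, k), (z, k, 6, 37, u, k), (z, k, 6, 37, w, r), (z, s, 7, 12, q, k), (z, s, 7, 12, u, k), (z, s, 7, 12, w, r)}.
Joining (R ⨝ P) and U on C yields {(x, a, 26, 33, c, r, 32), (x, a, 26, 33, c, r, 35), (x, a, 26, 33, m, v, 34), (x, a, 26, 33, m, v, 39), (x, a, 26, 33, t, x, 24), (x, n, 34, 37, c, r, 32), (x, n, 34, 37, c, r, 35), (x, n, 34, 37, m, v, 34), (x, n, 34, 37, m, v, 39), (x, n, 34, 37, t, x, 24), (x, p, 37, 25, c, r, 32), (x, p, 37, 25, c, r, 35), (x, p, 37, 25, m, v, 34), (x, p, 37, 25, m, v, 39), (x, p, 37, 25, t, x, 24), (x, z, 4, 20, c, r, 32), (x, z, 4, 20, c, r, 35), (x, z, 4, 20, m, v, 34), (x, z, 4, 20, m, v, 39), (x, z, 4, 20, t, x, 24), (z, a, 4, 22, w, r, 32), (z, a, 4, 22, w, r, 35), (z, k, 6, 37, w, r, 32), (z, k, 6, 37, w, r, 35), (z, s, 7, 12, w, r, 32), (z, s, 7, 12, w, r, 35)}.
Selection C != v: {(x, a, 26, 33, c, r, 32), (x, a, 26, 33, c, r, 35), (x, a, 26, 33, t, x, 24), (x, n, 34, 37, c, r, 32), (x, n, 34, 37, c, r, 35), (x, n, 34, 37, t, x, 24), (x, p, 37, 25, c, r, 32), (x, p, 37, 25, c, r, 35), (x, p, 37, 25, t, x, 24), (x, z, 4, 20, c, r, 32), (x, z, 4, 20, c, r, 35), (x, z, 4, 20, t, x, 24), (z, a, 4, 22, w, r, 32), (z, a, 4, 22, w, r, 35), (z, k, 6, 37, w, r, 32), (z, k, 6, 37, w, r, 35), (z, s, 7, 12, w, r, 32), (z, s, 7, 12, w, r, 35)}
π[C, A]: project onto (C, A) (8 duplicate(s) eliminated) → {(r, 12), (r, 20), (r, 22), (r, 25), (r, 33), (r, 37), (x, 20), (x, 25), (x, 33), (x, 37)}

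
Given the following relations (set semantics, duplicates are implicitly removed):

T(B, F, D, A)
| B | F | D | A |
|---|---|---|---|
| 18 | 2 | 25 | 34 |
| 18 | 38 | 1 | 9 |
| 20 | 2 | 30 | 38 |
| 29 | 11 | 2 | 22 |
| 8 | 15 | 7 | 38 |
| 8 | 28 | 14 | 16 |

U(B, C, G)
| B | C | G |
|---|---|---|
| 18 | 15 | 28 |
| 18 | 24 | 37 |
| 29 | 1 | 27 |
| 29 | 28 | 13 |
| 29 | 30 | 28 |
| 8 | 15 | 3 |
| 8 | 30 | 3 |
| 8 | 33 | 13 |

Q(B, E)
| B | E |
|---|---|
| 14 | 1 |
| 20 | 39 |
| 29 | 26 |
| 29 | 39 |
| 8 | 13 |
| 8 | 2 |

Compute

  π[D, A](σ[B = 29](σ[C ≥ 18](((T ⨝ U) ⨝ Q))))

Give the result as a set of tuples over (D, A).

{(2, 22)}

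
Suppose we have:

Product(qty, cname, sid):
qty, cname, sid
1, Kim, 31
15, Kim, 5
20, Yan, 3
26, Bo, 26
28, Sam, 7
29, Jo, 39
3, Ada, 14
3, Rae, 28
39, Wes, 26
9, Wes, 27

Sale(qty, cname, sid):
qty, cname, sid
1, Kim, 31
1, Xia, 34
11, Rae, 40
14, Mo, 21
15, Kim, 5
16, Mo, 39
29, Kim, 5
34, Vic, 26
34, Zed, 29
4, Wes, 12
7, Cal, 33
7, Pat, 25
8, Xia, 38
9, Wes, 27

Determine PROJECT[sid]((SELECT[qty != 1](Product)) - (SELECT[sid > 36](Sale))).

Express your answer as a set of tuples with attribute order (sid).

{14, 26, 27, 28, 3, 39, 5, 7}

Apply σ_{qty != 1}; surviving tuples: {(15, Kim, 5), (20, Yan, 3), (26, Bo, 26), (28, Sam, 7), (29, Jo, 39), (3, Ada, 14), (3, Rae, 28), (39, Wes, 26), (9, Wes, 27)}
Apply σ_{sid > 36}; surviving tuples: {(11, Rae, 40), (16, Mo, 39), (8, Xia, 38)}
Set difference of the two operands is {(15, Kim, 5), (20, Yan, 3), (26, Bo, 26), (28, Sam, 7), (29, Jo, 39), (3, Ada, 14), (3, Rae, 28), (39, Wes, 26), (9, Wes, 27)}.
Keep only column(s) sid (1 duplicate(s) eliminated): {14, 26, 27, 28, 3, 39, 5, 7}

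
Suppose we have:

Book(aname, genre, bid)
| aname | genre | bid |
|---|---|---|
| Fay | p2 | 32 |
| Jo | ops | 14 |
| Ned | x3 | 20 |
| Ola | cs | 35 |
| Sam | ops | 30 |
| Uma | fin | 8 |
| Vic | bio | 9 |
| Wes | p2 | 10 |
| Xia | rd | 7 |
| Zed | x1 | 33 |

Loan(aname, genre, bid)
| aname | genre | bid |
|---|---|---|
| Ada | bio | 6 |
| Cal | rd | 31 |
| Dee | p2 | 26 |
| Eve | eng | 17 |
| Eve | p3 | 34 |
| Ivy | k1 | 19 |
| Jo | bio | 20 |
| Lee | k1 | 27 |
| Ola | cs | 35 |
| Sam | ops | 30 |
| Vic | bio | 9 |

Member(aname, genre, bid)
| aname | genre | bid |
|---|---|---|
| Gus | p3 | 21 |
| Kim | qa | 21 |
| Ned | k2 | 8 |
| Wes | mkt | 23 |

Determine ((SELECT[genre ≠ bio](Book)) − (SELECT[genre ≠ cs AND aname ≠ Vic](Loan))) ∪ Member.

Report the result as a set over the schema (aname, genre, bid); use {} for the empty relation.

{(Fay, p2, 32), (Gus, p3, 21), (Jo, ops, 14), (Kim, qa, 21), (Ned, k2, 8), (Ned, x3, 20), (Ola, cs, 35), (Uma, fin, 8), (Wes, mkt, 23), (Wes, p2, 10), (Xia, rd, 7), (Zed, x1, 33)}

σ[genre ≠ bio]: keep tuples satisfying genre ≠ bio → {(Fay, p2, 32), (Jo, ops, 14), (Ned, x3, 20), (Ola, cs, 35), (Sam, ops, 30), (Uma, fin, 8), (Wes, p2, 10), (Xia, rd, 7), (Zed, x1, 33)}
σ[genre ≠ cs AND aname ≠ Vic]: keep tuples satisfying genre ≠ cs AND aname ≠ Vic → {(Ada, bio, 6), (Cal, rd, 31), (Dee, p2, 26), (Eve, eng, 17), (Eve, p3, 34), (Ivy, k1, 19), (Jo, bio, 20), (Lee, k1, 27), (Sam, ops, 30)}
Difference: {(Fay, p2, 32), (Jo, ops, 14), (Ned, x3, 20), (Ola, cs, 35), (Sam, ops, 30), (Uma, fin, 8), (Wes, p2, 10), (Xia, rd, 7), (Zed, x1, 33)} with {(Ada, bio, 6), (Cal, rd, 31), (Dee, p2, 26), (Eve, eng, 17), (Eve, p3, 34), (Ivy, k1, 19), (Jo, bio, 20), (Lee, k1, 27), (Sam, ops, 30)} → {(Fay, p2, 32), (Jo, ops, 14), (Ned, x3, 20), (Ola, cs, 35), (Uma, fin, 8), (Wes, p2, 10), (Xia, rd, 7), (Zed, x1, 33)}
Union: {(Fay, p2, 32), (Jo, ops, 14), (Ned, x3, 20), (Ola, cs, 35), (Uma, fin, 8), (Wes, p2, 10), (Xia, rd, 7), (Zed, x1, 33)} with {(Gus, p3, 21), (Kim, qa, 21), (Ned, k2, 8), (Wes, mkt, 23)} → {(Fay, p2, 32), (Gus, p3, 21), (Jo, ops, 14), (Kim, qa, 21), (Ned, k2, 8), (Ned, x3, 20), (Ola, cs, 35), (Uma, fin, 8), (Wes, mkt, 23), (Wes, p2, 10), (Xia, rd, 7), (Zed, x1, 33)}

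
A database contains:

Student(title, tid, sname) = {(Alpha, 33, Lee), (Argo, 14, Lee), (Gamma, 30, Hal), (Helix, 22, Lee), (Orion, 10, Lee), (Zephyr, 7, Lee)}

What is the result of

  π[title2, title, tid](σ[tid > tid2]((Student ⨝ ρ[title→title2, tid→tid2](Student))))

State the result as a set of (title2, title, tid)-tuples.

ρ[title→title2, tid→tid2]: schema becomes (title2, tid2, sname); tuples unchanged.
Student ⋈ ρ[title→title2, tid→tid2](Student) (natural join on sname): {(Alpha, 33, Lee, Alpha, 33), (Alpha, 33, Lee, Argo, 14), (Alpha, 33, Lee, Helix, 22), (Alpha, 33, Lee, Orion, 10), (Alpha, 33, Lee, Zephyr, 7), (Argo, 14, Lee, Alpha, 33), (Argo, 14, Lee, Argo, 14), (Argo, 14, Lee, Helix, 22), (Argo, 14, Lee, Orion, 10), (Argo, 14, Lee, Zephyr, 7), (Gamma, 30, Hal, Gamma, 30), (Helix, 22, Lee, Alpha, 33), (Helix, 22, Lee, Argo, 14), (Helix, 22, Lee, Helix, 22), (Helix, 22, Lee, Orion, 10), (Helix, 22, Lee, Zephyr, 7), (Orion, 10, Lee, Alpha, 33), (Orion, 10, Lee, Argo, 14), (Orion, 10, Lee, Helix, 22), (Orion, 10, Lee, Orion, 10), (Orion, 10, Lee, Zephyr, 7), (Zephyr, 7, Lee, Alpha, 33), (Zephyr, 7, Lee, Argo, 14), (Zephyr, 7, Lee, Helix, 22), (Zephyr, 7, Lee, Orion, 10), (Zephyr, 7, Lee, Zephyr, 7)}
Selection tid > tid2: {(Alpha, 33, Lee, Argo, 14), (Alpha, 33, Lee, Helix, 22), (Alpha, 33, Lee, Orion, 10), (Alpha, 33, Lee, Zephyr, 7), (Argo, 14, Lee, Orion, 10), (Argo, 14, Lee, Zephyr, 7), (Helix, 22, Lee, Argo, 14), (Helix, 22, Lee, Orion, 10), (Helix, 22, Lee, Zephyr, 7), (Orion, 10, Lee, Zephyr, 7)}
Projecting to title2, title, tid: {(Argo, Alpha, 33), (Argo, Helix, 22), (Helix, Alpha, 33), (Orion, Alpha, 33), (Orion, Argo, 14), (Orion, Helix, 22), (Zephyr, Alpha, 33), (Zephyr, Argo, 14), (Zephyr, Helix, 22), (Zephyr, Orion, 10)}

{(Argo, Alpha, 33), (Argo, Helix, 22), (Helix, Alpha, 33), (Orion, Alpha, 33), (Orion, Argo, 14), (Orion, Helix, 22), (Zephyr, Alpha, 33), (Zephyr, Argo, 14), (Zephyr, Helix, 22), (Zephyr, Orion, 10)}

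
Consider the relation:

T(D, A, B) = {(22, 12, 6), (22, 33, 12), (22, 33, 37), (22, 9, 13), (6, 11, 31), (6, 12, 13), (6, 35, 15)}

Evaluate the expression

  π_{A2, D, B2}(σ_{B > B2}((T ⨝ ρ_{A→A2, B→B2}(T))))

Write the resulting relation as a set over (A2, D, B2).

{(12, 22, 6), (12, 6, 13), (33, 22, 12), (35, 6, 15), (9, 22, 13)}

ρ[A→A2, B→B2]: schema becomes (D, A2, B2); tuples unchanged.
Joining T and ρ_{A→A2, B→B2}(T) on D yields {(22, 12, 6, 12, 6), (22, 12, 6, 33, 12), (22, 12, 6, 33, 37), (22, 12, 6, 9, 13), (22, 33, 12, 12, 6), (22, 33, 12, 33, 12), (22, 33, 12, 33, 37), (22, 33, 12, 9, 13), (22, 33, 37, 12, 6), (22, 33, 37, 33, 12), (22, 33, 37, 33, 37), (22, 33, 37, 9, 13), (22, 9, 13, 12, 6), (22, 9, 13, 33, 12), (22, 9, 13, 33, 37), (22, 9, 13, 9, 13), (6, 11, 31, 11, 31), (6, 11, 31, 12, 13), (6, 11, 31, 35, 15), (6, 12, 13, 11, 31), (6, 12, 13, 12, 13), (6, 12, 13, 35, 15), (6, 35, 15, 11, 31), (6, 35, 15, 12, 13), (6, 35, 15, 35, 15)}.
σ[B > B2]: keep tuples satisfying B > B2 → {(22, 33, 12, 12, 6), (22, 33, 37, 12, 6), (22, 33, 37, 33, 12), (22, 33, 37, 9, 13), (22, 9, 13, 12, 6), (22, 9, 13, 33, 12), (6, 11, 31, 12, 13), (6, 11, 31, 35, 15), (6, 35, 15, 12, 13)}
π_{A2, D, B2} gives {(12, 22, 6), (12, 6, 13), (33, 22, 12), (35, 6, 15), (9, 22, 13)} (4 duplicate(s) eliminated).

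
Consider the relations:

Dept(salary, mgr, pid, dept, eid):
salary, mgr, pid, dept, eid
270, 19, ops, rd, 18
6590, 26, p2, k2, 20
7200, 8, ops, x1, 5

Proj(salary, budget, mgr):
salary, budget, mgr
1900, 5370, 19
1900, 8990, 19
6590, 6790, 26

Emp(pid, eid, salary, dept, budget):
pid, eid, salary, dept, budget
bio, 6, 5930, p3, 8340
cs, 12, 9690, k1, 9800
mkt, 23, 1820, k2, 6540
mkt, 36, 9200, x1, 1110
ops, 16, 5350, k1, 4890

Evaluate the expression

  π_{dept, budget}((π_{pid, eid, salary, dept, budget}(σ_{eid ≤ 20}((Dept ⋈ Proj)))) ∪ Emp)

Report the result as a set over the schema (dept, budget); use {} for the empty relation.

{(k1, 4890), (k1, 9800), (k2, 6540), (k2, 6790), (p3, 8340), (x1, 1110)}

Natural join on salary, mgr: {(6590, 26, p2, k2, 20, 6790)}
Filtering on eid ≤ 20 leaves {(6590, 26, p2, k2, 20, 6790)}.
π[pid, eid, salary, dept, budget]: project onto (pid, eid, salary, dept, budget) → {(p2, 20, 6590, k2, 6790)}
Taking the union: {(bio, 6, 5930, p3, 8340), (cs, 12, 9690, k1, 9800), (mkt, 23, 1820, k2, 6540), (mkt, 36, 9200, x1, 1110), (ops, 16, 5350, k1, 4890), (p2, 20, 6590, k2, 6790)}
π[dept, budget]: project onto (dept, budget) → {(k1, 4890), (k1, 9800), (k2, 6540), (k2, 6790), (p3, 8340), (x1, 1110)}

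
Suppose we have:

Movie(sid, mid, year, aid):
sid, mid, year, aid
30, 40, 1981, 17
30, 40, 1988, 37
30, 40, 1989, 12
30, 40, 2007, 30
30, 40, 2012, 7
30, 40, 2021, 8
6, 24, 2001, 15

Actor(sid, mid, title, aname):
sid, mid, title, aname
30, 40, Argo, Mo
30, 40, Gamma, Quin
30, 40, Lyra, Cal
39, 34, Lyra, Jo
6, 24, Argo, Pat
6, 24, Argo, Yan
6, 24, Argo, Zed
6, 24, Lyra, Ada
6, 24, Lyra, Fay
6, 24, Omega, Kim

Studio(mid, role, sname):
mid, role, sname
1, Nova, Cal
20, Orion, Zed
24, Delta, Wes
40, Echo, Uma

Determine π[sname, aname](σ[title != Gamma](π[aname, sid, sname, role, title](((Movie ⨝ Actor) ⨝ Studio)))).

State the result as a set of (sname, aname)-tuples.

Movie ⋈ Actor (natural join on sid, mid): {(30, 40, 1981, 17, Argo, Mo), (30, 40, 1981, 17, Gamma, Quin), (30, 40, 1981, 17, Lyra, Cal), (30, 40, 1988, 37, Argo, Mo), (30, 40, 1988, 37, Gamma, Quin), (30, 40, 1988, 37, Lyra, Cal), (30, 40, 1989, 12, Argo, Mo), (30, 40, 1989, 12, Gamma, Quin), (30, 40, 1989, 12, Lyra, Cal), (30, 40, 2007, 30, Argo, Mo), (30, 40, 2007, 30, Gamma, Quin), (30, 40, 2007, 30, Lyra, Cal), (30, 40, 2012, 7, Argo, Mo), (30, 40, 2012, 7, Gamma, Quin), (30, 40, 2012, 7, Lyra, Cal), (30, 40, 2021, 8, Argo, Mo), (30, 40, 2021, 8, Gamma, Quin), (30, 40, 2021, 8, Lyra, Cal), (6, 24, 2001, 15, Argo, Pat), (6, 24, 2001, 15, Argo, Yan), (6, 24, 2001, 15, Argo, Zed), (6, 24, 2001, 15, Lyra, Ada), (6, 24, 2001, 15, Lyra, Fay), (6, 24, 2001, 15, Omega, Kim)}
(Movie ⨝ Actor) ⋈ Studio (natural join on mid): {(30, 40, 1981, 17, Argo, Mo, Echo, Uma), (30, 40, 1981, 17, Gamma, Quin, Echo, Uma), (30, 40, 1981, 17, Lyra, Cal, Echo, Uma), (30, 40, 1988, 37, Argo, Mo, Echo, Uma), (30, 40, 1988, 37, Gamma, Quin, Echo, Uma), (30, 40, 1988, 37, Lyra, Cal, Echo, Uma), (30, 40, 1989, 12, Argo, Mo, Echo, Uma), (30, 40, 1989, 12, Gamma, Quin, Echo, Uma), (30, 40, 1989, 12, Lyra, Cal, Echo, Uma), (30, 40, 2007, 30, Argo, Mo, Echo, Uma), (30, 40, 2007, 30, Gamma, Quin, Echo, Uma), (30, 40, 2007, 30, Lyra, Cal, Echo, Uma), (30, 40, 2012, 7, Argo, Mo, Echo, Uma), (30, 40, 2012, 7, Gamma, Quin, Echo, Uma), (30, 40, 2012, 7, Lyra, Cal, Echo, Uma), (30, 40, 2021, 8, Argo, Mo, Echo, Uma), (30, 40, 2021, 8, Gamma, Quin, Echo, Uma), (30, 40, 2021, 8, Lyra, Cal, Echo, Uma), (6, 24, 2001, 15, Argo, Pat, Delta, Wes), (6, 24, 2001, 15, Argo, Yan, Delta, Wes), (6, 24, 2001, 15, Argo, Zed, Delta, Wes), (6, 24, 2001, 15, Lyra, Ada, Delta, Wes), (6, 24, 2001, 15, Lyra, Fay, Delta, Wes), (6, 24, 2001, 15, Omega, Kim, Delta, Wes)}
Projecting to aname, sid, sname, role, title (15 duplicate(s) eliminated): {(Ada, 6, Wes, Delta, Lyra), (Cal, 30, Uma, Echo, Lyra), (Fay, 6, Wes, Delta, Lyra), (Kim, 6, Wes, Delta, Omega), (Mo, 30, Uma, Echo, Argo), (Pat, 6, Wes, Delta, Argo), (Quin, 30, Uma, Echo, Gamma), (Yan, 6, Wes, Delta, Argo), (Zed, 6, Wes, Delta, Argo)}
Filtering on title != Gamma leaves {(Ada, 6, Wes, Delta, Lyra), (Cal, 30, Uma, Echo, Lyra), (Fay, 6, Wes, Delta, Lyra), (Kim, 6, Wes, Delta, Omega), (Mo, 30, Uma, Echo, Argo), (Pat, 6, Wes, Delta, Argo), (Yan, 6, Wes, Delta, Argo), (Zed, 6, Wes, Delta, Argo)}.
Projecting to sname, aname: {(Uma, Cal), (Uma, Mo), (Wes, Ada), (Wes, Fay), (Wes, Kim), (Wes, Pat), (Wes, Yan), (Wes, Zed)}

{(Uma, Cal), (Uma, Mo), (Wes, Ada), (Wes, Fay), (Wes, Kim), (Wes, Pat), (Wes, Yan), (Wes, Zed)}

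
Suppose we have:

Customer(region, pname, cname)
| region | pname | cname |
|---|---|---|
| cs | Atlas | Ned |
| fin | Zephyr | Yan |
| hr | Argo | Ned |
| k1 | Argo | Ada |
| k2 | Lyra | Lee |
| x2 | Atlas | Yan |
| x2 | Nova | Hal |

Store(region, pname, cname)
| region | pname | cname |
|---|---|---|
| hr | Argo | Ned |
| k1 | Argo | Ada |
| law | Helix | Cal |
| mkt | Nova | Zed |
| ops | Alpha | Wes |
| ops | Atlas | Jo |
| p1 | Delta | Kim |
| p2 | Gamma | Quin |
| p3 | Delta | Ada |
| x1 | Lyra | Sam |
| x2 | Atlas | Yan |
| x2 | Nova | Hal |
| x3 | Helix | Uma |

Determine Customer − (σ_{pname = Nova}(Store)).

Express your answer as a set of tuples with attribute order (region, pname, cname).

σ[pname = Nova]: keep tuples satisfying pname = Nova → {(mkt, Nova, Zed), (x2, Nova, Hal)}
Set difference of the two operands is {(cs, Atlas, Ned), (fin, Zephyr, Yan), (hr, Argo, Ned), (k1, Argo, Ada), (k2, Lyra, Lee), (x2, Atlas, Yan)}.

{(cs, Atlas, Ned), (fin, Zephyr, Yan), (hr, Argo, Ned), (k1, Argo, Ada), (k2, Lyra, Lee), (x2, Atlas, Yan)}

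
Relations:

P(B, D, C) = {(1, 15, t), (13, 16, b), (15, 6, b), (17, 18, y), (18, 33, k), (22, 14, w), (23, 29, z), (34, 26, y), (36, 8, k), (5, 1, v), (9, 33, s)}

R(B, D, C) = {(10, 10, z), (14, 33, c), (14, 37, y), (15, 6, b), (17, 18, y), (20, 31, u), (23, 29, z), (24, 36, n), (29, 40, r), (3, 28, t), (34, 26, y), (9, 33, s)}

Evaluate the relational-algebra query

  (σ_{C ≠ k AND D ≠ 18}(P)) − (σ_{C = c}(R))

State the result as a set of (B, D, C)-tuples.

Filtering on C ≠ k AND D ≠ 18 leaves {(1, 15, t), (13, 16, b), (15, 6, b), (22, 14, w), (23, 29, z), (34, 26, y), (5, 1, v), (9, 33, s)}.
Filtering on C = c leaves {(14, 33, c)}.
Taking the difference: {(1, 15, t), (13, 16, b), (15, 6, b), (22, 14, w), (23, 29, z), (34, 26, y), (5, 1, v), (9, 33, s)}

{(1, 15, t), (13, 16, b), (15, 6, b), (22, 14, w), (23, 29, z), (34, 26, y), (5, 1, v), (9, 33, s)}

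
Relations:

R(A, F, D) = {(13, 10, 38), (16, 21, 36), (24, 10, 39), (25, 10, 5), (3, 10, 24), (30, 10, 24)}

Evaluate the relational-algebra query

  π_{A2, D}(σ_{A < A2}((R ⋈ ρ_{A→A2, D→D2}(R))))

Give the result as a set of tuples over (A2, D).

{(13, 24), (24, 24), (24, 38), (25, 24), (25, 38), (25, 39), (30, 24), (30, 38), (30, 39), (30, 5)}

ρ[A→A2, D→D2]: schema becomes (A2, F, D2); tuples unchanged.
Joining R and ρ_{A→A2, D→D2}(R) on F yields {(13, 10, 38, 13, 38), (13, 10, 38, 24, 39), (13, 10, 38, 25, 5), (13, 10, 38, 3, 24), (13, 10, 38, 30, 24), (16, 21, 36, 16, 36), (24, 10, 39, 13, 38), (24, 10, 39, 24, 39), (24, 10, 39, 25, 5), (24, 10, 39, 3, 24), (24, 10, 39, 30, 24), (25, 10, 5, 13, 38), (25, 10, 5, 24, 39), (25, 10, 5, 25, 5), (25, 10, 5, 3, 24), (25, 10, 5, 30, 24), (3, 10, 24, 13, 38), (3, 10, 24, 24, 39), (3, 10, 24, 25, 5), (3, 10, 24, 3, 24), (3, 10, 24, 30, 24), (30, 10, 24, 13, 38), (30, 10, 24, 24, 39), (30, 10, 24, 25, 5), (30, 10, 24, 3, 24), (30, 10, 24, 30, 24)}.
Selection A < A2: {(13, 10, 38, 24, 39), (13, 10, 38, 25, 5), (13, 10, 38, 30, 24), (24, 10, 39, 25, 5), (24, 10, 39, 30, 24), (25, 10, 5, 30, 24), (3, 10, 24, 13, 38), (3, 10, 24, 24, 39), (3, 10, 24, 25, 5), (3, 10, 24, 30, 24)}
Keep only column(s) A2, D: {(13, 24), (24, 24), (24, 38), (25, 24), (25, 38), (25, 39), (30, 24), (30, 38), (30, 39), (30, 5)}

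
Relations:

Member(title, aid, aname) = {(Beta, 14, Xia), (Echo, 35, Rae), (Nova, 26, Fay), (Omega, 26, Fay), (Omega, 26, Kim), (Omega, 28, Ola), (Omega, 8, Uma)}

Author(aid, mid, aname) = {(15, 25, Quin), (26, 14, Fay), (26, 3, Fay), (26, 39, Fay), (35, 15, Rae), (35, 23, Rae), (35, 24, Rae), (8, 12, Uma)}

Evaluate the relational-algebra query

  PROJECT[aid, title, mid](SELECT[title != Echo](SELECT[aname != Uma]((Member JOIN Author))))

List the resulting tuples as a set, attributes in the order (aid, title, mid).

Member ⋈ Author (natural join on aid, aname): {(Echo, 35, Rae, 15), (Echo, 35, Rae, 23), (Echo, 35, Rae, 24), (Nova, 26, Fay, 14), (Nova, 26, Fay, 3), (Nova, 26, Fay, 39), (Omega, 26, Fay, 14), (Omega, 26, Fay, 3), (Omega, 26, Fay, 39), (Omega, 8, Uma, 12)}
Selection aname != Uma: {(Echo, 35, Rae, 15), (Echo, 35, Rae, 23), (Echo, 35, Rae, 24), (Nova, 26, Fay, 14), (Nova, 26, Fay, 3), (Nova, 26, Fay, 39), (Omega, 26, Fay, 14), (Omega, 26, Fay, 3), (Omega, 26, Fay, 39)}
Selection title != Echo: {(Nova, 26, Fay, 14), (Nova, 26, Fay, 3), (Nova, 26, Fay, 39), (Omega, 26, Fay, 14), (Omega, 26, Fay, 3), (Omega, 26, Fay, 39)}
π_{aid, title, mid} gives {(26, Nova, 14), (26, Nova, 3), (26, Nova, 39), (26, Omega, 14), (26, Omega, 3), (26, Omega, 39)}.

{(26, Nova, 14), (26, Nova, 3), (26, Nova, 39), (26, Omega, 14), (26, Omega, 3), (26, Omega, 39)}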